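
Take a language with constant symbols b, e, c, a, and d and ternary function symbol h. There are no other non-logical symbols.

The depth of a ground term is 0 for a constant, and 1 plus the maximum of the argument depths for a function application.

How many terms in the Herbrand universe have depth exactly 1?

If N_k denotes the number of depth-≤k ground terms, the 5 constants give N_0 = 5, and each function symbol of arity r contributes N_{k-1}^r new terms at level k: N_k = 5 + N_{k-1}^3.
N_0 = 5
N_1 = 5 + 5^3 = 130
Terms of depth exactly 1: N_1 − N_0 = 130 − 5 = 125.

125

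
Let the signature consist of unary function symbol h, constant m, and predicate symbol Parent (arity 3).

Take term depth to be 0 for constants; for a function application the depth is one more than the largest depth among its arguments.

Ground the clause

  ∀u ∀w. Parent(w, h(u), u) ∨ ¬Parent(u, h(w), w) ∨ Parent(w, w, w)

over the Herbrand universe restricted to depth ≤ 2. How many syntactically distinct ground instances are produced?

9

Ground terms of depth ≤ 2:
  Let N_k = |{terms of depth ≤ k}|. Then N_0 = 1 and N_k = 1 + N_{k-1} for k ≥ 1 (one summand per function symbol, arity giving the exponent).
  N_0 = 1
  N_1 = 1 + 1 = 2
  N_2 = 1 + 2 = 3
So there are 3 ground terms available for substitution.
Each of u, w ranges independently over the available ground terms, and distinct assignments produce distinct instances.
Number of ground instances = 3^2 = 9.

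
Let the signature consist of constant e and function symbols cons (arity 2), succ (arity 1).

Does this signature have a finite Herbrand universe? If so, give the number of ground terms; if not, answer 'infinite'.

infinite

The signature has at least one function symbol (cons, arity 2) and at least one constant (e).
Iterating cons gives infinitely many distinct ground terms: e, cons(e, e), cons(cons(e, e), cons(e, e)), ...
So the Herbrand universe is infinite.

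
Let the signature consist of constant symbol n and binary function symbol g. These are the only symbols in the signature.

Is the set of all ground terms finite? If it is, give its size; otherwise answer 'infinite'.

infinite

The signature has at least one function symbol (g, arity 2) and at least one constant (n).
Iterating g gives infinitely many distinct ground terms: n, g(n, n), g(g(n, n), g(n, n)), ...
So the Herbrand universe is infinite.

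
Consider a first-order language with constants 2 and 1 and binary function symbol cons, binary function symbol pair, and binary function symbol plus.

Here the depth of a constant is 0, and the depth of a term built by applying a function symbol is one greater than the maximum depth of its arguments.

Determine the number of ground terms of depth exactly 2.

Let N_k count ground terms of depth at most k. Each non-constant term of depth ≤ k is some function symbol applied to depth-≤(k−1) arguments, giving N_k = 2 + N_{k-1}^2 + N_{k-1}^2 + N_{k-1}^2.
N_0 = 2
N_1 = 2 + 2^2 + 2^2 + 2^2 = 14
N_2 = 2 + 14^2 + 14^2 + 14^2 = 590
Terms of depth exactly 2: N_2 − N_1 = 590 − 14 = 576.

576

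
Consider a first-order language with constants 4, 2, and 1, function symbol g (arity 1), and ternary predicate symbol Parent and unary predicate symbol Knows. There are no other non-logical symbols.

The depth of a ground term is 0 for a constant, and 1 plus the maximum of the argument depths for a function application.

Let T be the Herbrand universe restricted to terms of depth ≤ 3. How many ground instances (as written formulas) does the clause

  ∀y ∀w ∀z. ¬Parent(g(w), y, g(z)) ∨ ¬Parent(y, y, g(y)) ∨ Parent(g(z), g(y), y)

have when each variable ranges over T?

Ground terms of depth ≤ 3:
  Let N_k count ground terms of depth at most k. Each non-constant term of depth ≤ k is some function symbol applied to depth-≤(k−1) arguments, giving N_k = 3 + N_{k-1}.
  N_0 = 3
  N_1 = 3 + 3 = 6
  N_2 = 3 + 6 = 9
  N_3 = 3 + 9 = 12
So there are 12 ground terms available for substitution.
Each of y, w, z ranges independently over the available ground terms, and distinct assignments produce distinct instances.
Number of ground instances = 12^3 = 1728.

1728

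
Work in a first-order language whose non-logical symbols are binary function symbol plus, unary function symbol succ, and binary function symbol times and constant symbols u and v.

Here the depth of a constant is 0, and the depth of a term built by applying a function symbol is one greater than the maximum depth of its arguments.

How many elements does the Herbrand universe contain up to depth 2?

302

If N_k denotes the number of depth-≤k ground terms, the 2 constants give N_0 = 2, and each function symbol of arity r contributes N_{k-1}^r new terms at level k: N_k = 2 + N_{k-1}^2 + N_{k-1} + N_{k-1}^2.
N_0 = 2
N_1 = 2 + 2^2 + 2 + 2^2 = 12
N_2 = 2 + 12^2 + 12 + 12^2 = 302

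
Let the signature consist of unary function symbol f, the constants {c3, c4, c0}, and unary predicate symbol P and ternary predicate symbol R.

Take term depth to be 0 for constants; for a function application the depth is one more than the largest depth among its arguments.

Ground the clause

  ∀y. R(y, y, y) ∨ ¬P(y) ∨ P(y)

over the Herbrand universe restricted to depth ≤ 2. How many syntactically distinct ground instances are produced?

Ground terms of depth ≤ 2:
  Let N_k = |{terms of depth ≤ k}|. Then N_0 = 3 and N_k = 3 + N_{k-1} for k ≥ 1 (one summand per function symbol, arity giving the exponent).
  N_0 = 3
  N_1 = 3 + 3 = 6
  N_2 = 3 + 6 = 9
  Explicitly: c3, c4, c0, f(c3), f(c4), f(c0), f(f(c3)), f(f(c4)), f(f(c0)).
So there are 9 ground terms available for substitution.
The body mentions the single quantified variable y; since ground terms form a free algebra, no two substitutions collapse to the same formula.
Number of ground instances = 9.

9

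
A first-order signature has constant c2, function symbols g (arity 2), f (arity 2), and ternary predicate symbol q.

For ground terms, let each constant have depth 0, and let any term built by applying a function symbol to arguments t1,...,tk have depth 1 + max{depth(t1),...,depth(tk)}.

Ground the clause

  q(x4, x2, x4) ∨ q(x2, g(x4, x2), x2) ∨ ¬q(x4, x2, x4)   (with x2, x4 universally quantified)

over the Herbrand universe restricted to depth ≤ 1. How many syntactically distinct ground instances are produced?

Ground terms of depth ≤ 1:
  If N_k denotes the number of depth-≤k ground terms, the 1 constant gives N_0 = 1, and each function symbol of arity r contributes N_{k-1}^r new terms at level k: N_k = 1 + N_{k-1}^2 + N_{k-1}^2.
  N_0 = 1
  N_1 = 1 + 1^2 + 1^2 = 3
  Explicitly: c2, g(c2, c2), f(c2, c2).
So there are 3 ground terms available for substitution.
The body mentions every one of the 2 quantified variables; since ground terms form a free algebra, no two substitutions collapse to the same formula.
Number of ground instances = 3^2 = 9.

9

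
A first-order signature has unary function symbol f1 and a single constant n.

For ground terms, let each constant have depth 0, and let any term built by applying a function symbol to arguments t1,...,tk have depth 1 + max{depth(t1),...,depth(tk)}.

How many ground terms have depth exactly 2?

If N_k denotes the number of depth-≤k ground terms, the 1 constant gives N_0 = 1, and each function symbol of arity r contributes N_{k-1}^r new terms at level k: N_k = 1 + N_{k-1}.
N_0 = 1
N_1 = 1 + 1 = 2
N_2 = 1 + 2 = 3
Terms of depth exactly 2: N_2 − N_1 = 3 − 2 = 1.

1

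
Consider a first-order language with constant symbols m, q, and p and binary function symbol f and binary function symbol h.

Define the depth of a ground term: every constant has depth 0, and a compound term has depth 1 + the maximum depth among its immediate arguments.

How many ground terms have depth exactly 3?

Let N_k count ground terms of depth at most k. Each non-constant term of depth ≤ k is some function symbol applied to depth-≤(k−1) arguments, giving N_k = 3 + N_{k-1}^2 + N_{k-1}^2.
N_0 = 3
N_1 = 3 + 3^2 + 3^2 = 21
N_2 = 3 + 21^2 + 21^2 = 885
N_3 = 3 + 885^2 + 885^2 = 1566453
Terms of depth exactly 3: N_3 − N_2 = 1566453 − 885 = 1565568.

1565568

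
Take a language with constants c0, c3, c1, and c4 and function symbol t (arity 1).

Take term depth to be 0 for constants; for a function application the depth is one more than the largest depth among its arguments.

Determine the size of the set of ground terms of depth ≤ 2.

12

Count level by level. With function symbols t/1, the terms of depth ≤ k are the 4 constants together with each function applied to depth-≤(k−1) tuples, so N_k = 4 + N_{k-1}.
N_0 = 4
N_1 = 4 + 4 = 8
N_2 = 4 + 8 = 12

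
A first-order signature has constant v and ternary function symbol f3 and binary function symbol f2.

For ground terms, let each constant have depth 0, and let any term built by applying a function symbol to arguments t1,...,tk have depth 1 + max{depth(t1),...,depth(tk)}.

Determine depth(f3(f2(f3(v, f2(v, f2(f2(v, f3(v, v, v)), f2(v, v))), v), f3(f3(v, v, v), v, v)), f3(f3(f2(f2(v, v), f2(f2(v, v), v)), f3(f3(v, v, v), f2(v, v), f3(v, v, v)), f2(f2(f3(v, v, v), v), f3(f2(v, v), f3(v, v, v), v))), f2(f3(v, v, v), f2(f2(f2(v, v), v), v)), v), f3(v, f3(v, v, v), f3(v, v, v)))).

depth(f3(v, v, v)) = 1 + max(0, 0, 0) = 1
depth(f2(v, f3(v, v, v))) = 1 + max(0, 1) = 2
depth(f2(v, v)) = 1 + max(0, 0) = 1
depth(f2(f2(v, f3(v, v, v)), f2(v, v))) = 1 + max(2, 1) = 3
depth(f2(v, f2(f2(v, f3(v, v, v)), f2(v, v)))) = 1 + max(0, 3) = 4
depth(f3(v, f2(v, f2(f2(v, f3(v, v, v)), f2(v, v))), v)) = 1 + max(0, 4, 0) = 5
depth(f3(f3(v, v, v), v, v)) = 1 + max(1, 0, 0) = 2
depth(f2(f3(v, f2(v, f2(f2(v, f3(v, v, v)), f2(v, v))), v), f3(f3(v, v, v), v, v))) = 1 + max(5, 2) = 6
depth(f2(f2(v, v), v)) = 1 + max(1, 0) = 2
depth(f2(f2(v, v), f2(f2(v, v), v))) = 1 + max(1, 2) = 3
depth(f3(f3(v, v, v), f2(v, v), f3(v, v, v))) = 1 + max(1, 1, 1) = 2
depth(f2(f3(v, v, v), v)) = 1 + max(1, 0) = 2
depth(f3(f2(v, v), f3(v, v, v), v)) = 1 + max(1, 1, 0) = 2
depth(f2(f2(f3(v, v, v), v), f3(f2(v, v), f3(v, v, v), v))) = 1 + max(2, 2) = 3
depth(f3(f2(f2(v, v), f2(f2(v, v), v)), f3(f3(v, v, v), f2(v, v), f3(v, v, v)), f2(f2(f3(v, v, v), v), f3(f2(v, v), f3(v, v, v), v)))) = 1 + max(3, 2, 3) = 4
depth(f2(f2(f2(v, v), v), v)) = 1 + max(2, 0) = 3
depth(f2(f3(v, v, v), f2(f2(f2(v, v), v), v))) = 1 + max(1, 3) = 4
depth(f3(f3(f2(f2(v, v), f2(f2(v, v), v)), f3(f3(v, v, v), f2(v, v), f3(v, v, v)), f2(f2(f3(v, v, v), v), f3(f2(v, v), f3(v, v, v), v))), f2(f3(v, v, v), f2(f2(f2(v, v), v), v)), v)) = 1 + max(4, 4, 0) = 5
depth(f3(v, f3(v, v, v), f3(v, v, v))) = 1 + max(0, 1, 1) = 2
depth(f3(f2(f3(v, f2(v, f2(f2(v, f3(v, v, v)), f2(v, v))), v), f3(f3(v, v, v), v, v)), f3(f3(f2(f2(v, v), f2(f2(v, v), v)), f3(f3(v, v, v), f2(v, v), f3(v, v, v)), f2(f2(f3(v, v, v), v), f3(f2(v, v), f3(v, v, v), v))), f2(f3(v, v, v), f2(f2(f2(v, v), v), v)), v), f3(v, f3(v, v, v), f3(v, v, v)))) = 1 + max(6, 5, 2) = 7

7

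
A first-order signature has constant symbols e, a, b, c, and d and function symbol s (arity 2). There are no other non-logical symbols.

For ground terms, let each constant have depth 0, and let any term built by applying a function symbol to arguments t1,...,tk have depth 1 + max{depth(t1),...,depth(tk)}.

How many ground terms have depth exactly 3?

818125

Let N_k count ground terms of depth at most k. Each non-constant term of depth ≤ k is some function symbol applied to depth-≤(k−1) arguments, giving N_k = 5 + N_{k-1}^2.
N_0 = 5
N_1 = 5 + 5^2 = 30
N_2 = 5 + 30^2 = 905
N_3 = 5 + 905^2 = 819030
Terms of depth exactly 3: N_3 − N_2 = 819030 − 905 = 818125.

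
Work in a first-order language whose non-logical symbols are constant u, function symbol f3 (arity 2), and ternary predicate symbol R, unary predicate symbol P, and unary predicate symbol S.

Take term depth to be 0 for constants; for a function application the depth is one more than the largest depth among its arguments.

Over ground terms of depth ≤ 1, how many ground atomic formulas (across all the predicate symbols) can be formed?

12

First count ground terms of depth ≤ 1.
Write N_k for the number of ground terms of depth ≤ k. A term of depth ≤ k is either a constant or a function symbol applied to arguments of depth ≤ k−1, so N_k = 1 + N_{k-1}^2.
N_0 = 1
N_1 = 1 + 1^2 = 2
So |H| = 2.
For each predicate symbol, the number of ground atoms is |H| raised to its arity; summing:
  R: 2^3 = 8;  P: 2;  S: 2
Total ground atoms: 8 + 2 + 2 = 12.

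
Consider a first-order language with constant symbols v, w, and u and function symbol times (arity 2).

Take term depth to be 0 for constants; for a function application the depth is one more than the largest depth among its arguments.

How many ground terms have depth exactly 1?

9

Write N_k for the number of ground terms of depth ≤ k. A term of depth ≤ k is either a constant or a function symbol applied to arguments of depth ≤ k−1, so N_k = 3 + N_{k-1}^2.
N_0 = 3
N_1 = 3 + 3^2 = 12
Terms of depth exactly 1: N_1 − N_0 = 12 − 3 = 9.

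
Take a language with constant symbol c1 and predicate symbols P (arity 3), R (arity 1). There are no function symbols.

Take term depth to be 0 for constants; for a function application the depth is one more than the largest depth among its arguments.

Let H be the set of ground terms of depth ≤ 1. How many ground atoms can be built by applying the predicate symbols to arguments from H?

First count ground terms of depth ≤ 1.
With no function symbols every ground term is a constant, so there is exactly 1 ground term at every depth bound.
N_0 = 1
N_1 = 1
So |H| = 1.
For each predicate symbol, the number of ground atoms is |H| raised to its arity; summing:
  P: 1^3 = 1;  R: 1
Total ground atoms: 1 + 1 = 2.

2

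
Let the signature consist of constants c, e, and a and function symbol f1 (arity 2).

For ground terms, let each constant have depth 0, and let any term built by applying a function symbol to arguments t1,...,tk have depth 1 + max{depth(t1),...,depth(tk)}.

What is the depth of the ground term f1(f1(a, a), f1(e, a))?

2

depth(f1(a, a)) = 1 + max(0, 0) = 1
depth(f1(e, a)) = 1 + max(0, 0) = 1
depth(f1(f1(a, a), f1(e, a))) = 1 + max(1, 1) = 2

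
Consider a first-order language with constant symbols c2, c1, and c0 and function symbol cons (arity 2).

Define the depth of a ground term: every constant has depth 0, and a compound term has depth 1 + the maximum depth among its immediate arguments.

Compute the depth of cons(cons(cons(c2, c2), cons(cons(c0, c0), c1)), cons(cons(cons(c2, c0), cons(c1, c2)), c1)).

depth(cons(c2, c2)) = 1 + max(0, 0) = 1
depth(cons(c0, c0)) = 1 + max(0, 0) = 1
depth(cons(cons(c0, c0), c1)) = 1 + max(1, 0) = 2
depth(cons(cons(c2, c2), cons(cons(c0, c0), c1))) = 1 + max(1, 2) = 3
depth(cons(c2, c0)) = 1 + max(0, 0) = 1
depth(cons(c1, c2)) = 1 + max(0, 0) = 1
depth(cons(cons(c2, c0), cons(c1, c2))) = 1 + max(1, 1) = 2
depth(cons(cons(cons(c2, c0), cons(c1, c2)), c1)) = 1 + max(2, 0) = 3
depth(cons(cons(cons(c2, c2), cons(cons(c0, c0), c1)), cons(cons(cons(c2, c0), cons(c1, c2)), c1))) = 1 + max(3, 3) = 4

4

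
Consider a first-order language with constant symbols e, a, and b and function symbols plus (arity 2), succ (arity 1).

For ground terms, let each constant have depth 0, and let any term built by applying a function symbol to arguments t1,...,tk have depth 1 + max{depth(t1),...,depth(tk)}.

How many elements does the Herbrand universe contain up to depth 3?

59295

Write N_k for the number of ground terms of depth ≤ k. A term of depth ≤ k is either a constant or a function symbol applied to arguments of depth ≤ k−1, so N_k = 3 + N_{k-1}^2 + N_{k-1}.
N_0 = 3
N_1 = 3 + 3^2 + 3 = 15
N_2 = 3 + 15^2 + 15 = 243
N_3 = 3 + 243^2 + 243 = 59295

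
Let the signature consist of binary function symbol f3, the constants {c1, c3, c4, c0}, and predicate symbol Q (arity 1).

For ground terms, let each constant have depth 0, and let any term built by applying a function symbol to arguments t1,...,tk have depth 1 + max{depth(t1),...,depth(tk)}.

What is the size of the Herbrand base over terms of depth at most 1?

20

First count ground terms of depth ≤ 1.
Let N_k = |{terms of depth ≤ k}|. Then N_0 = 4 and N_k = 4 + N_{k-1}^2 for k ≥ 1 (one summand per function symbol, arity giving the exponent).
N_0 = 4
N_1 = 4 + 4^2 = 20
So |H| = 20.
For each predicate symbol, the number of ground atoms is |H| raised to its arity; summing:
  Q: 20
Total ground atoms: 20.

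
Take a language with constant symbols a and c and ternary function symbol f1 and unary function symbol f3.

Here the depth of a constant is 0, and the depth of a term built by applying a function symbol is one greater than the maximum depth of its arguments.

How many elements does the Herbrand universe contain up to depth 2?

Write N_k for the number of ground terms of depth ≤ k. A term of depth ≤ k is either a constant or a function symbol applied to arguments of depth ≤ k−1, so N_k = 2 + N_{k-1}^3 + N_{k-1}.
N_0 = 2
N_1 = 2 + 2^3 + 2 = 12
N_2 = 2 + 12^3 + 12 = 1742

1742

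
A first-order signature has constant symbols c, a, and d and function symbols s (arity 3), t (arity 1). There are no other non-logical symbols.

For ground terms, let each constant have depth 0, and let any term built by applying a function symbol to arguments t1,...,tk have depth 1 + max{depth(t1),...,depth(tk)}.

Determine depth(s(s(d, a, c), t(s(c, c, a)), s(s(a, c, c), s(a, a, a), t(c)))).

depth(s(d, a, c)) = 1 + max(0, 0, 0) = 1
depth(s(c, c, a)) = 1 + max(0, 0, 0) = 1
depth(t(s(c, c, a))) = 1 + depth(s(c, c, a)) = 1 + 1 = 2
depth(s(a, c, c)) = 1 + max(0, 0, 0) = 1
depth(s(a, a, a)) = 1 + max(0, 0, 0) = 1
depth(t(c)) = 1 + depth(c) = 1 + 0 = 1
depth(s(s(a, c, c), s(a, a, a), t(c))) = 1 + max(1, 1, 1) = 2
depth(s(s(d, a, c), t(s(c, c, a)), s(s(a, c, c), s(a, a, a), t(c)))) = 1 + max(1, 2, 2) = 3

3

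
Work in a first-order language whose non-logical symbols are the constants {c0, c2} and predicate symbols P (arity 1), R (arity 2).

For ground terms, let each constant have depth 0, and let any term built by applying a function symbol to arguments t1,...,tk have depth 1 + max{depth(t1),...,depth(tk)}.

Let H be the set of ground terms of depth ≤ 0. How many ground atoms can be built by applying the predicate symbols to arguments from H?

First count ground terms of depth ≤ 0.
With no function symbols every ground term is a constant, so there are exactly 2 ground terms at every depth bound.
N_0 = 2
So |H| = 2.
For each predicate symbol, the number of ground atoms is |H| raised to its arity; summing:
  P: 2;  R: 2^2 = 4
Total ground atoms: 2 + 4 = 6.

6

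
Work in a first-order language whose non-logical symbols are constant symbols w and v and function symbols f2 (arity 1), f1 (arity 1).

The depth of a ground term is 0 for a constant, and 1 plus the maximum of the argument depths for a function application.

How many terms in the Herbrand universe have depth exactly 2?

Let N_k = |{terms of depth ≤ k}|. Then N_0 = 2 and N_k = 2 + N_{k-1} + N_{k-1} for k ≥ 1 (one summand per function symbol, arity giving the exponent).
N_0 = 2
N_1 = 2 + 2 + 2 = 6
N_2 = 2 + 6 + 6 = 14
Terms of depth exactly 2: N_2 − N_1 = 14 − 6 = 8.

8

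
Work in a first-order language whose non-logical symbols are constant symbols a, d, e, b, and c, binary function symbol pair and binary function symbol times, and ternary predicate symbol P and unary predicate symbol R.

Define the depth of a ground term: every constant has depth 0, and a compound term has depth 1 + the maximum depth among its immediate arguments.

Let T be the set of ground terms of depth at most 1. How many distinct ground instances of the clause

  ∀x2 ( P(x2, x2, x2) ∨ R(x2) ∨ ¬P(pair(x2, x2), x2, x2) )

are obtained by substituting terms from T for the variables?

Ground terms of depth ≤ 1:
  Write N_k for the number of ground terms of depth ≤ k. A term of depth ≤ k is either a constant or a function symbol applied to arguments of depth ≤ k−1, so N_k = 5 + N_{k-1}^2 + N_{k-1}^2.
  N_0 = 5
  N_1 = 5 + 5^2 + 5^2 = 55
So there are 55 ground terms available for substitution.
There is 1 variable to instantiate (x2),  occurring in at least one literal, so different choices give different ground instances.
Number of ground instances = 55.

55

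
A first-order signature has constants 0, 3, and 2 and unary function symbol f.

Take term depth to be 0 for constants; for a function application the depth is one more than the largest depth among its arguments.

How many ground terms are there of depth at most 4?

15

Count level by level. With function symbols f/1, the terms of depth ≤ k are the 3 constants together with each function applied to depth-≤(k−1) tuples, so N_k = 3 + N_{k-1}.
N_0 = 3
N_1 = 3 + 3 = 6
N_2 = 3 + 6 = 9
N_3 = 3 + 9 = 12
N_4 = 3 + 12 = 15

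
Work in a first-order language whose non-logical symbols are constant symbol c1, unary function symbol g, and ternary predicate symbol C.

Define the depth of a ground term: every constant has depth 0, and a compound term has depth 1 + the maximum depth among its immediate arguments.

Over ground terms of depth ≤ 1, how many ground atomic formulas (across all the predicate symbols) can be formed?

8

First count ground terms of depth ≤ 1.
Write N_k for the number of ground terms of depth ≤ k. A term of depth ≤ k is either a constant or a function symbol applied to arguments of depth ≤ k−1, so N_k = 1 + N_{k-1}.
N_0 = 1
N_1 = 1 + 1 = 2
So |H| = 2.
Ground atoms are formed by filling each argument slot of a predicate with a term from H, so an r-ary predicate gives |H|^r atoms:
  C: 2^3 = 8
Total ground atoms: 8.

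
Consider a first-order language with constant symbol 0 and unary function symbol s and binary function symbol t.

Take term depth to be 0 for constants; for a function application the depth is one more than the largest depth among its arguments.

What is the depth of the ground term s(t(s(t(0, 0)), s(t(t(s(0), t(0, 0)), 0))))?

depth(t(0, 0)) = 1 + max(0, 0) = 1
depth(s(t(0, 0))) = 1 + depth(t(0, 0)) = 1 + 1 = 2
depth(s(0)) = 1 + depth(0) = 1 + 0 = 1
depth(t(s(0), t(0, 0))) = 1 + max(1, 1) = 2
depth(t(t(s(0), t(0, 0)), 0)) = 1 + max(2, 0) = 3
depth(s(t(t(s(0), t(0, 0)), 0))) = 1 + depth(t(t(s(0), t(0, 0)), 0)) = 1 + 3 = 4
depth(t(s(t(0, 0)), s(t(t(s(0), t(0, 0)), 0)))) = 1 + max(2, 4) = 5
depth(s(t(s(t(0, 0)), s(t(t(s(0), t(0, 0)), 0))))) = 1 + depth(t(s(t(0, 0)), s(t(t(s(0), t(0, 0)), 0)))) = 1 + 5 = 6

6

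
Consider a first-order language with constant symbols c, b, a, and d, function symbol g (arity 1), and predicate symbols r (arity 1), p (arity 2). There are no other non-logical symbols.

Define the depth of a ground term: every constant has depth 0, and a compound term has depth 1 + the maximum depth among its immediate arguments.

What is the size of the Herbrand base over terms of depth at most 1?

72

First count ground terms of depth ≤ 1.
Let N_k = |{terms of depth ≤ k}|. Then N_0 = 4 and N_k = 4 + N_{k-1} for k ≥ 1 (one summand per function symbol, arity giving the exponent).
N_0 = 4
N_1 = 4 + 4 = 8
So |H| = 8.
A ground atom is a predicate applied to a tuple of terms from H, so the count is the sum over predicates of |H|^arity:
  r: 8;  p: 8^2 = 64
Total ground atoms: 8 + 64 = 72.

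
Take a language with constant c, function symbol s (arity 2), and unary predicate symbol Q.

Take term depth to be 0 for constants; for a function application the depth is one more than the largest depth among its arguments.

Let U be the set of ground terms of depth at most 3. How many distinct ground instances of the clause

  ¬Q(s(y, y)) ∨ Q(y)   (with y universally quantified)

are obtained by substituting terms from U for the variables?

26

Ground terms of depth ≤ 3:
  Write N_k for the number of ground terms of depth ≤ k. A term of depth ≤ k is either a constant or a function symbol applied to arguments of depth ≤ k−1, so N_k = 1 + N_{k-1}^2.
  N_0 = 1
  N_1 = 1 + 1^2 = 2
  N_2 = 1 + 2^2 = 5
  N_3 = 1 + 5^2 = 26
So there are 26 ground terms available for substitution.
The variable y ranges independently over the available ground terms, and distinct assignments produce distinct instances.
Number of ground instances = 26.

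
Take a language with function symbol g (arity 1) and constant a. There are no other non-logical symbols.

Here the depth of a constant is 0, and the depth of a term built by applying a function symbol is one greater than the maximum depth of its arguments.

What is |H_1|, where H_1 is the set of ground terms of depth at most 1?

2

Let N_k = |{terms of depth ≤ k}|. Then N_0 = 1 and N_k = 1 + N_{k-1} for k ≥ 1 (one summand per function symbol, arity giving the exponent).
N_0 = 1
N_1 = 1 + 1 = 2
Explicitly: a, g(a).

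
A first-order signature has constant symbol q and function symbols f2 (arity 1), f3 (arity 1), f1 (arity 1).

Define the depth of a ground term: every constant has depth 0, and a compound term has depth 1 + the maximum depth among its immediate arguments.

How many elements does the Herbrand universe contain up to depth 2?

If N_k denotes the number of depth-≤k ground terms, the 1 constant gives N_0 = 1, and each function symbol of arity r contributes N_{k-1}^r new terms at level k: N_k = 1 + N_{k-1} + N_{k-1} + N_{k-1}.
N_0 = 1
N_1 = 1 + 1 + 1 + 1 = 4
N_2 = 1 + 4 + 4 + 4 = 13

13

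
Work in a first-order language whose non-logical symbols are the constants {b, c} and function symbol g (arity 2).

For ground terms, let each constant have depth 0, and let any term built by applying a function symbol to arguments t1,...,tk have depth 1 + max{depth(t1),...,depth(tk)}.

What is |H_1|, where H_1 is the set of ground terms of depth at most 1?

6

Count level by level. With function symbols g/2, the terms of depth ≤ k are the 2 constants together with each function applied to depth-≤(k−1) tuples, so N_k = 2 + N_{k-1}^2.
N_0 = 2
N_1 = 2 + 2^2 = 6
Explicitly: b, c, g(b, b), g(b, c), g(c, b), g(c, c).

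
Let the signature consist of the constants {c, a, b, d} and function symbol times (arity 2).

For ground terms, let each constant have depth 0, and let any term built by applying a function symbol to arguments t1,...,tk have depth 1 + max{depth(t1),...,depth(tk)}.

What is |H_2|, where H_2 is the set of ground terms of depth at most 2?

Count level by level. With function symbols times/2, the terms of depth ≤ k are the 4 constants together with each function applied to depth-≤(k−1) tuples, so N_k = 4 + N_{k-1}^2.
N_0 = 4
N_1 = 4 + 4^2 = 20
N_2 = 4 + 20^2 = 404

404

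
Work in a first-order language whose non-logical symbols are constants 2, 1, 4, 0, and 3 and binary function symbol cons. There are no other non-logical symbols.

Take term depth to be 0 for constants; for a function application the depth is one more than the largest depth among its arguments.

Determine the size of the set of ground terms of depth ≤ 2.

Let N_k count ground terms of depth at most k. Each non-constant term of depth ≤ k is some function symbol applied to depth-≤(k−1) arguments, giving N_k = 5 + N_{k-1}^2.
N_0 = 5
N_1 = 5 + 5^2 = 30
N_2 = 5 + 30^2 = 905

905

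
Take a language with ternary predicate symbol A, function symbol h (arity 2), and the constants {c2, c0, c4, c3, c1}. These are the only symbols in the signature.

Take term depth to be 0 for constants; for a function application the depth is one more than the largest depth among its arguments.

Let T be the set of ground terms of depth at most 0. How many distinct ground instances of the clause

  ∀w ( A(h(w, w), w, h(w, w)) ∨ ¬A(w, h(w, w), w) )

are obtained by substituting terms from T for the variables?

Ground terms of depth ≤ 0:
  Count level by level. With function symbols h/2, the terms of depth ≤ k are the 5 constants together with each function applied to depth-≤(k−1) tuples, so N_k = 5 + N_{k-1}^2.
  N_0 = 5
So there are 5 ground terms available for substitution.
The clause has 1 distinct variable (w), which appears in the body. In the free term algebra distinct substitutions yield syntactically distinct ground instances.
Number of ground instances = 5.

5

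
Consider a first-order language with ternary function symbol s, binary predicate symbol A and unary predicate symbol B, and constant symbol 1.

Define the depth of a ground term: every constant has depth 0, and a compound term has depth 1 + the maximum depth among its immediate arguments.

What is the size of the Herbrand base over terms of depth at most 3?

First count ground terms of depth ≤ 3.
Write N_k for the number of ground terms of depth ≤ k. A term of depth ≤ k is either a constant or a function symbol applied to arguments of depth ≤ k−1, so N_k = 1 + N_{k-1}^3.
N_0 = 1
N_1 = 1 + 1^3 = 2
N_2 = 1 + 2^3 = 9
N_3 = 1 + 9^3 = 730
So |H| = 730.
Ground atoms are formed by filling each argument slot of a predicate with a term from H, so an r-ary predicate gives |H|^r atoms:
  A: 730^2 = 532900;  B: 730
Total ground atoms: 532900 + 730 = 533630.

533630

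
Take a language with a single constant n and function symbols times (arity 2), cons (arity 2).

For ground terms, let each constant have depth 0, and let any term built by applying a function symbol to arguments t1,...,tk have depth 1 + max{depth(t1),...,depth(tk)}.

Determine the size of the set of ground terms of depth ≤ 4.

If N_k denotes the number of depth-≤k ground terms, the 1 constant gives N_0 = 1, and each function symbol of arity r contributes N_{k-1}^r new terms at level k: N_k = 1 + N_{k-1}^2 + N_{k-1}^2.
N_0 = 1
N_1 = 1 + 1^2 + 1^2 = 3
N_2 = 1 + 3^2 + 3^2 = 19
N_3 = 1 + 19^2 + 19^2 = 723
N_4 = 1 + 723^2 + 723^2 = 1045459

1045459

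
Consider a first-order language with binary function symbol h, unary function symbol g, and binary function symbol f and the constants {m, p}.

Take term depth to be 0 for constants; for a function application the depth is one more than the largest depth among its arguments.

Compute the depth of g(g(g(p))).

depth(g(p)) = 1 + depth(p) = 1 + 0 = 1
depth(g(g(p))) = 1 + depth(g(p)) = 1 + 1 = 2
depth(g(g(g(p)))) = 1 + depth(g(g(p))) = 1 + 2 = 3

3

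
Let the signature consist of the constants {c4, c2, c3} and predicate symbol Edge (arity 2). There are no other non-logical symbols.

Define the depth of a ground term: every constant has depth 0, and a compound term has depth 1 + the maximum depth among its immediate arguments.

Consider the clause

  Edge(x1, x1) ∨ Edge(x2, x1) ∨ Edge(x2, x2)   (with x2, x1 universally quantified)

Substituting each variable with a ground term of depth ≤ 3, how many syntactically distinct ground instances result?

9

Ground terms of depth ≤ 3:
  With no function symbols every ground term is a constant, so there are exactly 3 ground terms at every depth bound.
  N_0 = 3
  N_1 = 3
  N_2 = 3
  N_3 = 3
  Explicitly: c4, c2, c3.
So there are 3 ground terms available for substitution.
The clause has 2 distinct variables (x2, x1), each appearing in the body. In the free term algebra distinct substitutions yield syntactically distinct ground instances.
Number of ground instances = 3^2 = 9.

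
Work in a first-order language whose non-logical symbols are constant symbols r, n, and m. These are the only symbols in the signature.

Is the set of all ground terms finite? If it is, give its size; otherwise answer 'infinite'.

There are no function symbols, so every ground term is one of the 3 constants.
The Herbrand universe is {r, n, m}, which is finite with 3 elements.

3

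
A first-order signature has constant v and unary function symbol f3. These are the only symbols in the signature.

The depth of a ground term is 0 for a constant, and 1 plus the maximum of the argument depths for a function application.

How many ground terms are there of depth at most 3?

If N_k denotes the number of depth-≤k ground terms, the 1 constant gives N_0 = 1, and each function symbol of arity r contributes N_{k-1}^r new terms at level k: N_k = 1 + N_{k-1}.
N_0 = 1
N_1 = 1 + 1 = 2
N_2 = 1 + 2 = 3
N_3 = 1 + 3 = 4
Explicitly: v, f3(v), f3(f3(v)), f3(f3(f3(v))).

4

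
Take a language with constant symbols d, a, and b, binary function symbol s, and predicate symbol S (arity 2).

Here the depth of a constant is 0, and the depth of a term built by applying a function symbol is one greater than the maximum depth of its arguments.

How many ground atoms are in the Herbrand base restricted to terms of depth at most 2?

First count ground terms of depth ≤ 2.
Let N_k = |{terms of depth ≤ k}|. Then N_0 = 3 and N_k = 3 + N_{k-1}^2 for k ≥ 1 (one summand per function symbol, arity giving the exponent).
N_0 = 3
N_1 = 3 + 3^2 = 12
N_2 = 3 + 12^2 = 147
So |H| = 147.
Each predicate of arity r yields |H|^r ground atoms (one per choice of an r-tuple from H):
  S: 147^2 = 21609
Total ground atoms: 21609.

21609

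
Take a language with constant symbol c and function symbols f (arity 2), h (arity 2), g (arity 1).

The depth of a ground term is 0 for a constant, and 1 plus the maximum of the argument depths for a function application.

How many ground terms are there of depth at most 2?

37

Let N_k count ground terms of depth at most k. Each non-constant term of depth ≤ k is some function symbol applied to depth-≤(k−1) arguments, giving N_k = 1 + N_{k-1}^2 + N_{k-1}^2 + N_{k-1}.
N_0 = 1
N_1 = 1 + 1^2 + 1^2 + 1 = 4
N_2 = 1 + 4^2 + 4^2 + 4 = 37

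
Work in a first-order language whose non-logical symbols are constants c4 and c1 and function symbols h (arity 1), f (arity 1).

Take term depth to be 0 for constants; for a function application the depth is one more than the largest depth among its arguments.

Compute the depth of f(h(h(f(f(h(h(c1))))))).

7

depth(h(c1)) = 1 + depth(c1) = 1 + 0 = 1
depth(h(h(c1))) = 1 + depth(h(c1)) = 1 + 1 = 2
depth(f(h(h(c1)))) = 1 + depth(h(h(c1))) = 1 + 2 = 3
depth(f(f(h(h(c1))))) = 1 + depth(f(h(h(c1)))) = 1 + 3 = 4
depth(h(f(f(h(h(c1)))))) = 1 + depth(f(f(h(h(c1))))) = 1 + 4 = 5
depth(h(h(f(f(h(h(c1))))))) = 1 + depth(h(f(f(h(h(c1)))))) = 1 + 5 = 6
depth(f(h(h(f(f(h(h(c1)))))))) = 1 + depth(h(h(f(f(h(h(c1))))))) = 1 + 6 = 7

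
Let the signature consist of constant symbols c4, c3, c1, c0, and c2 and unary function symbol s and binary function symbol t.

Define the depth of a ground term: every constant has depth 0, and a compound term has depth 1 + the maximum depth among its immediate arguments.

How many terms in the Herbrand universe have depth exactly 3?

Let N_k = |{terms of depth ≤ k}|. Then N_0 = 5 and N_k = 5 + N_{k-1} + N_{k-1}^2 for k ≥ 1 (one summand per function symbol, arity giving the exponent).
N_0 = 5
N_1 = 5 + 5 + 5^2 = 35
N_2 = 5 + 35 + 35^2 = 1265
N_3 = 5 + 1265 + 1265^2 = 1601495
Terms of depth exactly 3: N_3 − N_2 = 1601495 − 1265 = 1600230.

1600230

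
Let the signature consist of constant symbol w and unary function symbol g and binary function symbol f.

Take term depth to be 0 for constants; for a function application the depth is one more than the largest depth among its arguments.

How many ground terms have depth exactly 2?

If N_k denotes the number of depth-≤k ground terms, the 1 constant gives N_0 = 1, and each function symbol of arity r contributes N_{k-1}^r new terms at level k: N_k = 1 + N_{k-1} + N_{k-1}^2.
N_0 = 1
N_1 = 1 + 1 + 1^2 = 3
N_2 = 1 + 3 + 3^2 = 13
Terms of depth exactly 2: N_2 − N_1 = 13 − 3 = 10.

10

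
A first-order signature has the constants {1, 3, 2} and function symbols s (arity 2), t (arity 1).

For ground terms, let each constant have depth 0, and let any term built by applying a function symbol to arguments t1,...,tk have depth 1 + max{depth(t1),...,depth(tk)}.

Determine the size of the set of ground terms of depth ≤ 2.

Let N_k count ground terms of depth at most k. Each non-constant term of depth ≤ k is some function symbol applied to depth-≤(k−1) arguments, giving N_k = 3 + N_{k-1}^2 + N_{k-1}.
N_0 = 3
N_1 = 3 + 3^2 + 3 = 15
N_2 = 3 + 15^2 + 15 = 243

243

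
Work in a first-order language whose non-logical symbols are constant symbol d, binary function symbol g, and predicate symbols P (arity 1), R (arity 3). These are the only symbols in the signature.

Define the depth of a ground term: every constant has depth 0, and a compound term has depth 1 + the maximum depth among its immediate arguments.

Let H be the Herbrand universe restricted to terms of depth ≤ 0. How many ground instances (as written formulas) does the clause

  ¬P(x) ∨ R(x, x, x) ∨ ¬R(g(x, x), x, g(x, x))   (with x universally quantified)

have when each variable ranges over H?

1

Ground terms of depth ≤ 0:
  If N_k denotes the number of depth-≤k ground terms, the 1 constant gives N_0 = 1, and each function symbol of arity r contributes N_{k-1}^r new terms at level k: N_k = 1 + N_{k-1}^2.
  N_0 = 1
  Explicitly: d.
So there is exactly 1 ground term available for substitution.
The body mentions the single quantified variable x; since ground terms form a free algebra, no two substitutions collapse to the same formula.
Number of ground instances = 1.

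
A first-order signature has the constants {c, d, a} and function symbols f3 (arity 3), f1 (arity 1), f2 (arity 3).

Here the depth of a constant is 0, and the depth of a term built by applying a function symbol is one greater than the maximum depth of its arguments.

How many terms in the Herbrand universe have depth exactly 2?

432003

Count level by level. With function symbols f3/3, f1/1, f2/3, the terms of depth ≤ k are the 3 constants together with each function applied to depth-≤(k−1) tuples, so N_k = 3 + N_{k-1}^3 + N_{k-1} + N_{k-1}^3.
N_0 = 3
N_1 = 3 + 3^3 + 3 + 3^3 = 60
N_2 = 3 + 60^3 + 60 + 60^3 = 432063
Terms of depth exactly 2: N_2 − N_1 = 432063 − 60 = 432003.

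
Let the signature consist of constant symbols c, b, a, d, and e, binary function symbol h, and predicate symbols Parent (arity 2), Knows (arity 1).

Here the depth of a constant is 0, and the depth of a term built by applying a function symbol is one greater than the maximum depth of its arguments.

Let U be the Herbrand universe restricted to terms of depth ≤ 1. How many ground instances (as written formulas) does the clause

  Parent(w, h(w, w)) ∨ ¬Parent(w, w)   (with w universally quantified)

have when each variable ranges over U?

30

Ground terms of depth ≤ 1:
  Count level by level. With function symbols h/2, the terms of depth ≤ k are the 5 constants together with each function applied to depth-≤(k−1) tuples, so N_k = 5 + N_{k-1}^2.
  N_0 = 5
  N_1 = 5 + 5^2 = 30
So there are 30 ground terms available for substitution.
The body mentions the single quantified variable w; since ground terms form a free algebra, no two substitutions collapse to the same formula.
Number of ground instances = 30.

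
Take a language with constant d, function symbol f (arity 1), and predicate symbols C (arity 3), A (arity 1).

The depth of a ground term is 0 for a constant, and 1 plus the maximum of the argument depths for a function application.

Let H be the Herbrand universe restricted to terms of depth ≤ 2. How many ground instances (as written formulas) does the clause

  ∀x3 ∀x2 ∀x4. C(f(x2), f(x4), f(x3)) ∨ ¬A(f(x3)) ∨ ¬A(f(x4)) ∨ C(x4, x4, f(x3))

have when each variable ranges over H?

Ground terms of depth ≤ 2:
  Write N_k for the number of ground terms of depth ≤ k. A term of depth ≤ k is either a constant or a function symbol applied to arguments of depth ≤ k−1, so N_k = 1 + N_{k-1}.
  N_0 = 1
  N_1 = 1 + 1 = 2
  N_2 = 1 + 2 = 3
  Explicitly: d, f(d), f(f(d)).
So there are 3 ground terms available for substitution.
The clause has 3 distinct variables (x3, x2, x4), each appearing in the body. In the free term algebra distinct substitutions yield syntactically distinct ground instances.
Number of ground instances = 3^3 = 27.

27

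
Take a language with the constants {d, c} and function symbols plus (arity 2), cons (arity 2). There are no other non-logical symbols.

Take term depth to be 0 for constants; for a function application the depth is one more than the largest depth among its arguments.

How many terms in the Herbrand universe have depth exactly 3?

Let N_k = |{terms of depth ≤ k}|. Then N_0 = 2 and N_k = 2 + N_{k-1}^2 + N_{k-1}^2 for k ≥ 1 (one summand per function symbol, arity giving the exponent).
N_0 = 2
N_1 = 2 + 2^2 + 2^2 = 10
N_2 = 2 + 10^2 + 10^2 = 202
N_3 = 2 + 202^2 + 202^2 = 81610
Terms of depth exactly 3: N_3 − N_2 = 81610 − 202 = 81408.

81408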